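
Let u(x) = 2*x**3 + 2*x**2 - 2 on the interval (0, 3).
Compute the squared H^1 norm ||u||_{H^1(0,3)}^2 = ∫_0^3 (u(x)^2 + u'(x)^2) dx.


||u||_{H^1}^2 = 35418/7

The H^1 norm (squared) on an interval (0, L) is
  ||u||_{H^1}^2 = ∫_0^L u(x)^2 dx + ∫_0^L u'(x)^2 dx.
Compute u'(x) = 6*x**2 + 4*x.
Then u(x)^2 = 4*x**6 + 8*x**5 + 4*x**4 - 8*x**3 - 8*x**2 + 4 and u'(x)^2 = 36*x**4 + 48*x**3 + 16*x**2.
Integrate each monomial from 0 to 3 using ∫_0^3 c·x^n dx = c·3^(n+1)/(n+1):
  ∫_0^3 u(x)^2 dx = ∫_0^3 (4*x^6 + 8*x^5 + 4*x^4 - 8*x^3 - 8*x^2 + 4) dx. Term by term:
    ∫_0^3 4*x^6 dx = 8748/7;  ∫_0^3 8*x^5 dx = 972;  ∫_0^3 4*x^4 dx = 972/5;
    ∫_0^3 -8*x^3 dx = -162;  ∫_0^3 -8*x^2 dx = -72;  ∫_0^3 4 dx = 12.
  Sum: 8748/7 + 972 + 972/5 − 162 − 72 + 12 = 76794/35.
  ∫_0^3 u'(x)^2 dx = ∫_0^3 (36*x^4 + 48*x^3 + 16*x^2) dx. Term by term:
    ∫_0^3 36*x^4 dx = 8748/5;  ∫_0^3 48*x^3 dx = 972;  ∫_0^3 16*x^2 dx = 144.
  Sum: 8748/5 + 972 + 144 = 14328/5.
Adding: ||u||_{H^1}^2 = 76794/35 + 14328/5 = 35418/7.


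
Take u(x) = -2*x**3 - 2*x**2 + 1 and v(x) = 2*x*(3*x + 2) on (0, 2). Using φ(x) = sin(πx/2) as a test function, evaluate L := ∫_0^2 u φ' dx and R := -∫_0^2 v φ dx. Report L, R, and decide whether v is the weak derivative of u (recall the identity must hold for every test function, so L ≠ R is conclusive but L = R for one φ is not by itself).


LHS = -192/π^3 + 64/π, RHS = -64/π + 192/π^3. No, v is not the weak derivative of u.

u(x) = -2*x**3 - 2*x**2 + 1, classical derivative u'(x) = -6*x**2 - 4*x.
φ(x) = sin(πx/2), so φ'(x) = π*cos(π*x/2)/2.
Note φ(0) = φ(2) = 0, so the boundary term u·φ vanishes.
LHS = ∫_0^2 u(x) φ'(x) dx = ∫_0^2 (-π*x^3*cos(π*x/2) - π*x^2*cos(π*x/2) + π*cos(π*x/2)/2) dx. Term by term:
  ∫_0^2 π*cos(π*x/2)/2 dx = 0;  ∫_0^2 -π*x^2*cos(π*x/2) dx = 16/π;  ∫_0^2 -π*x^3*cos(π*x/2) dx = -192/π^3 + 48/π.
Sum: 0 + 16/π + -192/π^3 + 48/π = -192/π^3 + 64/π.
So LHS = -192/π^3 + 64/π.
∫_0^2 v(x) φ(x) dx = ∫_0^2 (6*x^2*sin(π*x/2) + 4*x*sin(π*x/2)) dx. Term by term:
  ∫_0^2 4*x*sin(π*x/2) dx = 16/π;  ∫_0^2 6*x^2*sin(π*x/2) dx = -192/π^3 + 48/π.
Sum: 16/π + -192/π^3 + 48/π = -192/π^3 + 64/π.
So RHS = -∫_0^2 v(x) φ(x) dx = -64/π + 192/π^3.
LHS − RHS = -384/π^3 + 128/π ≠ 0, so the identity fails.
(For a valid weak derivative the identity must hold for EVERY test function, in particular this one. The failure shows v is NOT the weak derivative of u.)
Correct weak derivative would be u'(x) = -6*x**2 - 4*x.


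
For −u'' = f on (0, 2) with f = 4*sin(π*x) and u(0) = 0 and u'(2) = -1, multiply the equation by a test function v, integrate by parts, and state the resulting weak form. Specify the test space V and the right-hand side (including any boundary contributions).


V = {v ∈ H^1(0, 2) : v(0) = 0} (test functions vanish at x = 0 where u is specified); weak form: ∫_0^2 u'v' dx = ∫_0^2 (4*sin(π*x)) v dx − v(2) for all v ∈ V.

Multiply both sides by a test function v and integrate from 0 to 2:
  ∫_0^2 −u''(x) v(x) dx = ∫_0^2 f(x) v(x) dx.
Integrate the LHS by parts once:
  ∫_0^2 −u'' v dx = −[u'(x) v(x)]_0^2 + ∫_0^2 u'(x) v'(x) dx.
Thus ∫_0^2 u'(x) v'(x) dx = ∫_0^2 f(x) v(x) dx + [u'(x) v(x)]_0^2.
Choose V so that boundary terms are either known or forced to vanish.
Mixed BC: u(0) = 0 (Dirichlet) and u'(2) = -1 (Neumann). Define V = {v ∈ H^1(0, 2) : v(0) = 0}. Then [u' v]_0^2 = u'(2)·v(2) − u'(0)·0 = − v(2).
Weak formulation: find u (satisfying any essential BC) such that ∫_0^2 u'(x) v'(x) dx = ∫_0^2 f v dx − v(2) for all v ∈ V (Dirichlet at 0 absorbed into V; Neumann datum at x = 2 contributes the boundary term).
Substituting f(x) = 4*sin(π*x), the right-hand side is ∫_0^2 (4*sin(π*x)) v dx − v(2).


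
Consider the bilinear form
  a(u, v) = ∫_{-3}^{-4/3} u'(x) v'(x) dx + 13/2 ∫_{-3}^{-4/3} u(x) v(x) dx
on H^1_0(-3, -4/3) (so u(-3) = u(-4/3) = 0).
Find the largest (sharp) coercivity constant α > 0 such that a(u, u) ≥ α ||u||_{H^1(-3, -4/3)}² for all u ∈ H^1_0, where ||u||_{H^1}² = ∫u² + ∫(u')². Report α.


α = 1

Coercivity of a(·,·) on H^1_0(-3, -4/3) means a(u, u) ≥ α ||u||_{H^1}² for every u ∈ H^1_0.
The interval has length L = 5/3, and Poincaré/coercivity depend only on L. Here a(u, u) = ∫(u')² + (13/2)·∫u².
Here c = 13/2 ≥ 1, so a(u,u) = ∫(u')² + c∫u² ≥ ∫(u')² + ∫u² = ||u||_{H^1}², i.e. α = 1 works. No larger α is possible: a(u,u) ≥ α||u||_{H^1}² means (1−α)∫(u')² ≥ (α−c)∫u², and for the modes u_n = sin(nπ(x−x₀)/L) (x₀ the left endpoint) one has ∫u_n²/∫(u_n')² = (L/(nπ))² → 0, so a(u_n,u_n)/||u_n||_{H^1}² → 1. Hence the optimal constant is α = 1.
Therefore α = 1.


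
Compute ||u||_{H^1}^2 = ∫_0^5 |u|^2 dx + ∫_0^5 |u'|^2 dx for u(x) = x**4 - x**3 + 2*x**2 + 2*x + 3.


||u||_{H^1}^2 = 11553065/36

The H^1 norm (squared) on an interval (0, L) is
  ||u||_{H^1}^2 = ∫_0^L u(x)^2 dx + ∫_0^L u'(x)^2 dx.
Compute u'(x) = 4*x**3 - 3*x**2 + 4*x + 2.
Then u(x)^2 = x**8 - 2*x**7 + 5*x**6 + 6*x**4 + 2*x**3 + 16*x**2 + 12*x + 9 and u'(x)^2 = 16*x**6 - 24*x**5 + 41*x**4 - 8*x**3 + 4*x**2 + 16*x + 4.
Integrate each monomial from 0 to 5 using ∫_0^5 c·x^n dx = c·5^(n+1)/(n+1):
  ∫_0^5 u(x)^2 dx = ∫_0^5 (x^8 - 2*x^7 + 5*x^6 + 6*x^4 + 2*x^3 + 16*x^2 + 12*x + 9) dx. Term by term:
    ∫_0^5 x^8 dx = 1953125/9;  ∫_0^5 -2*x^7 dx = -390625/4;  ∫_0^5 5*x^6 dx = 390625/7;
    ∫_0^5 6*x^4 dx = 3750;  ∫_0^5 2*x^3 dx = 625/2;  ∫_0^5 16*x^2 dx = 2000/3;
    ∫_0^5 12*x dx = 150;  ∫_0^5 9 dx = 45.
  Sum: 1953125/9 − 390625/4 + 390625/7 + 3750 + 625/2 + 2000/3 + 150 + 45 = 45381515/252.
  ∫_0^5 u'(x)^2 dx = ∫_0^5 (16*x^6 - 24*x^5 + 41*x^4 - 8*x^3 + 4*x^2 + 16*x + 4) dx. Term by term:
    ∫_0^5 16*x^6 dx = 1250000/7;  ∫_0^5 -24*x^5 dx = -62500;  ∫_0^5 41*x^4 dx = 25625;
    ∫_0^5 -8*x^3 dx = -1250;  ∫_0^5 4*x^2 dx = 500/3;  ∫_0^5 16*x dx = 200;
    ∫_0^5 4 dx = 20.
  Sum: 1250000/7 − 62500 + 25625 − 1250 + 500/3 + 200 + 20 = 2957495/21.
Adding: ||u||_{H^1}^2 = 45381515/252 + 2957495/21 = 11553065/36.


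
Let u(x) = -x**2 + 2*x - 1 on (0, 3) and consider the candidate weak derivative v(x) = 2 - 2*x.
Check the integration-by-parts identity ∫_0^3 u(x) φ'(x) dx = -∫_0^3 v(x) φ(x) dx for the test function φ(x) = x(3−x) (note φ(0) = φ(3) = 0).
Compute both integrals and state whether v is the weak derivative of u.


LHS = 9/2, RHS = 9/2. Yes, v = u' weakly.

u(x) = -x**2 + 2*x - 1, classical derivative u'(x) = 2 - 2*x.
φ(x) = x(3−x), so φ'(x) = 3 - 2*x.
Note φ(0) = φ(3) = 0, so the boundary term u·φ vanishes.
LHS = ∫_0^3 u(x) φ'(x) dx = ∫_0^3 (2*x^3 - 7*x^2 + 8*x - 3) dx. Term by term:
  ∫_0^3 2*x^3 dx = 81/2;  ∫_0^3 -7*x^2 dx = -63;  ∫_0^3 8*x dx = 36;
  ∫_0^3 -3 dx = -9.
Sum: 81/2 − 63 + 36 − 9 = 9/2.
So LHS = 9/2.
∫_0^3 v(x) φ(x) dx = ∫_0^3 (2*x^3 - 8*x^2 + 6*x) dx. Term by term:
  ∫_0^3 2*x^3 dx = 81/2;  ∫_0^3 -8*x^2 dx = -72;  ∫_0^3 6*x dx = 27.
Sum: 81/2 − 72 + 27 = -9/2.
So RHS = -∫_0^3 v(x) φ(x) dx = 9/2.
LHS = RHS, so the identity holds for this test φ.
Moreover u is smooth here and v(x) = u'(x) = 2 - 2*x pointwise, so the identity holds for every test function. Hence v is the weak derivative of u.


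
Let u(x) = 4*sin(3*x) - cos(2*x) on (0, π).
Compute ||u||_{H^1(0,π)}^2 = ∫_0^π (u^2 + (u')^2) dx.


||u||_{H^1(0,π)}^2 = -48 + 165*π/2

u'(x) = 2*sin(2*x) + 12*cos(3*x).
Expand u² and (u')² and integrate term by term on (0, π), using: for integers n ≥ 1, ∫_0^π sin²(nx) dx = ∫_0^π cos²(nx) dx = π/2; for n ≠ n', ∫_0^π sin(nx)sin(n'x) dx = ∫_0^π cos(nx)cos(n'x) dx = 0; and by product-to-sum, ∫_0^π sin(nx)cos(n'x) dx = ½∫_0^π [sin((n+n')x) + sin((n−n')x)] dx, which is 0 when n+n' is even and 2n/(n²−n'²) when n+n' is odd (it need not vanish on (0, π)).
  u² squared terms: (-1)²·∫cos(2x)² dx = 1·π/2 = π/2;  (4)²·∫sin(3x)² dx = 16·π/2 = 8*π.
  u² cross terms: 2·(-1)·(4)·∫cos(2x)·sin(3x) dx = -8·(6/5) = -48/5.
  So ∫_0^π u² dx = π/2 + 8*π − 48/5 = -48/5 + 17*π/2.
  (u')² squared terms: (2)²·∫sin(2x)² dx = 4·π/2 = 2*π;  (12)²·∫cos(3x)² dx = 144·π/2 = 72*π.
  (u')² cross terms: 2·(2)·(12)·∫sin(2x)·cos(3x) dx = 48·(-4/5) = -192/5.
  So ∫_0^π (u')² dx = 2*π + 72*π − 192/5 = -192/5 + 74*π.
||u||_{H^1}^2 = (-48/5 + 17*π/2) + (-192/5 + 74*π) = -48 + 165*π/2.


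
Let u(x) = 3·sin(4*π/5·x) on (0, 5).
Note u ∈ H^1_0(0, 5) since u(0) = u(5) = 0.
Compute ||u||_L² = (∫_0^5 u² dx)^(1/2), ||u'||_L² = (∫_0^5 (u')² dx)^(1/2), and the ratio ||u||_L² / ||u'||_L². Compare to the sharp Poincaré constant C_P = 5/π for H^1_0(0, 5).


||u||_L² / ||u'||_L² = 5/(4*π) < C_P = 5/π.

u(x) = 3·sin(4*π/5·x), so u'(x) = 12*π*cos(4*π*x/5)/5.
Writing u(x) = A·sin(kπx/L) with A = 3 and k = 4, use ∫_0^L sin²(kπx/L) dx = L/2 and ∫_0^L cos²(kπx/L) dx = L/2.
u² = 9·sin²(4*π/5·x) and (u')² = 144*π^2/25·cos²(4*π/5·x), and each of sin², cos² integrates to L/2 = 5/2 over (0, 5).
∫_0^5 u² dx = 45/2, so ||u||_L² = 3*sqrt(10)/2.
∫_0^5 (u')² dx = 72*π^2/5, so ||u'||_L² = 6*sqrt(10)*π/5.
Ratio ||u||_L² / ||u'||_L² = 5/(4*π).
Sharp Poincaré constant on H^1_0(0, 5) is C_P = L/π = 5/π, achieved by sin(π/5·x).
This is the k = 4 harmonic; the ratio L/(kπ) is strictly less than C_P = L/π, consistent with the sharp inequality ||u||_L² ≤ C_P ||u'||_L².


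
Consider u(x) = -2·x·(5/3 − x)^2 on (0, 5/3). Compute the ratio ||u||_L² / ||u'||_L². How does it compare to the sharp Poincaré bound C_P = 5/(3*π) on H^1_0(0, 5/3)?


||u||_L² / ||u'||_L² = 5*sqrt(14)/42 < C_P = 5/(3*π).

u(x) = -2·x·(5/3 − x)^2, so u'(x) = -6*x^2 + 40*x/3 - 50/9.
u(x) = -2·x·(5/3 − x)^2 vanishes at x = 0 and x = 5/3, so u ∈ H^1_0(0, 5/3). Differentiate via the product rule and integrate the resulting polynomials term by term.
  ∫_0^5/3 u² dx = ∫_0^5/3 (4*x^6 - 80*x^5/3 + 200*x^4/3 - 2000*x^3/27 + 2500*x^2/81) dx. Term by term:
    ∫_0^5/3 4*x^6 dx = 312500/15309;  ∫_0^5/3 -80*x^5/3 dx = -625000/6561;  ∫_0^5/3 200*x^4/3 dx = 125000/729;
    ∫_0^5/3 -2000*x^3/27 dx = -312500/2187;  ∫_0^5/3 2500*x^2/81 dx = 312500/6561.
  Sum: 312500/15309 − 625000/6561 + 125000/729 − 312500/2187 + 312500/6561 = 62500/45927.
  ∫_0^5/3 (u')² dx = ∫_0^5/3 (36*x^4 - 160*x^3 + 2200*x^2/9 - 4000*x/27 + 2500/81) dx. Term by term:
    ∫_0^5/3 36*x^4 dx = 2500/27;  ∫_0^5/3 -160*x^3 dx = -25000/81;  ∫_0^5/3 2200*x^2/9 dx = 275000/729;
    ∫_0^5/3 -4000*x/27 dx = -50000/243;  ∫_0^5/3 2500/81 dx = 12500/243.
  Sum: 2500/27 − 25000/81 + 275000/729 − 50000/243 + 12500/243 = 5000/729.
∫_0^5/3 u² dx = 62500/45927, so ||u||_L² = 250*sqrt(7)/567.
∫_0^5/3 (u')² dx = 5000/729, so ||u'||_L² = 50*sqrt(2)/27.
Ratio ||u||_L² / ||u'||_L² = 5*sqrt(14)/42.
Sharp Poincaré constant on H^1_0(0, 5/3) is C_P = L/π = 5/(3*π), achieved by sin(3*π/5·x).
A polynomial bump cannot attain the sharp Poincaré constant (only the first sine eigenfunction does), so the ratio is strictly less than C_P, consistent with ||u||_L² ≤ C_P ||u'||_L².


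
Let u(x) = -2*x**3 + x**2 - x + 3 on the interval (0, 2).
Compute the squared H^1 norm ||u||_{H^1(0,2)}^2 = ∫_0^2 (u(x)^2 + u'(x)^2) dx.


||u||_{H^1}^2 = 21232/105

The H^1 norm (squared) on an interval (0, L) is
  ||u||_{H^1}^2 = ∫_0^L u(x)^2 dx + ∫_0^L u'(x)^2 dx.
Compute u'(x) = -6*x**2 + 2*x - 1.
Then u(x)^2 = 4*x**6 - 4*x**5 + 5*x**4 - 14*x**3 + 7*x**2 - 6*x + 9 and u'(x)^2 = 36*x**4 - 24*x**3 + 16*x**2 - 4*x + 1.
Integrate each monomial from 0 to 2 using ∫_0^2 c·x^n dx = c·2^(n+1)/(n+1):
  ∫_0^2 u(x)^2 dx = ∫_0^2 (4*x^6 - 4*x^5 + 5*x^4 - 14*x^3 + 7*x^2 - 6*x + 9) dx. Term by term:
    ∫_0^2 4*x^6 dx = 512/7;  ∫_0^2 -4*x^5 dx = -128/3;  ∫_0^2 5*x^4 dx = 32;
    ∫_0^2 -14*x^3 dx = -56;  ∫_0^2 7*x^2 dx = 56/3;  ∫_0^2 -6*x dx = -12;
    ∫_0^2 9 dx = 18.
  Sum: 512/7 − 128/3 + 32 − 56 + 56/3 − 12 + 18 = 218/7.
  ∫_0^2 u'(x)^2 dx = ∫_0^2 (36*x^4 - 24*x^3 + 16*x^2 - 4*x + 1) dx. Term by term:
    ∫_0^2 36*x^4 dx = 1152/5;  ∫_0^2 -24*x^3 dx = -96;  ∫_0^2 16*x^2 dx = 128/3;
    ∫_0^2 -4*x dx = -8;  ∫_0^2 1 dx = 2.
  Sum: 1152/5 − 96 + 128/3 − 8 + 2 = 2566/15.
Adding: ||u||_{H^1}^2 = 218/7 + 2566/15 = 21232/105.


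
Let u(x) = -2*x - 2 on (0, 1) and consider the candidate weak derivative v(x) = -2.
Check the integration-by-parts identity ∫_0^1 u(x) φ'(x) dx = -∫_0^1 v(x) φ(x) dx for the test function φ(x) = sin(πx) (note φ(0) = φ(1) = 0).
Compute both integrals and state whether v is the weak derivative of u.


LHS = 4/π, RHS = 4/π. Yes, v = u' weakly.

u(x) = -2*x - 2, classical derivative u'(x) = -2.
φ(x) = sin(πx), so φ'(x) = π*cos(π*x).
Note φ(0) = φ(1) = 0, so the boundary term u·φ vanishes.
LHS = ∫_0^1 u(x) φ'(x) dx = ∫_0^1 (-2*π*x*cos(π*x) - 2*π*cos(π*x)) dx. Term by term:
  ∫_0^1 -2*π*cos(π*x) dx = 0;  ∫_0^1 -2*π*x*cos(π*x) dx = 4/π.
Sum: 0 + 4/π = 4/π.
So LHS = 4/π.
∫_0^1 v(x) φ(x) dx = ∫_0^1 (-2*sin(π*x)) dx. Term by term:
  ∫_0^1 -2*sin(π*x) dx = -4/π.
So RHS = -∫_0^1 v(x) φ(x) dx = 4/π.
LHS = RHS, so the identity holds for this test φ.
Moreover u is smooth here and v(x) = u'(x) = -2 pointwise, so the identity holds for every test function. Hence v is the weak derivative of u.


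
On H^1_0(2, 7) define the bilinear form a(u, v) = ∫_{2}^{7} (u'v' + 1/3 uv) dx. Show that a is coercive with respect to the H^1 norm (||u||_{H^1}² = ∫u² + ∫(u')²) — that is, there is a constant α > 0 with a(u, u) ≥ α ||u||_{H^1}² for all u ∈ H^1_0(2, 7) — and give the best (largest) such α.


α = (25/3 + π^2)/(π^2 + 25)

Coercivity of a(·,·) on H^1_0(2, 7) means a(u, u) ≥ α ||u||_{H^1}² for every u ∈ H^1_0.
The interval has length L = 5, and Poincaré/coercivity depend only on L. Here a(u, u) = ∫(u')² + (1/3)·∫u².
Here 0 < c = 1/3 < 1. The condition a(u,u) ≥ α||u||_{H^1}² reads (1−α)∫(u')² ≥ (α−c)∫u². Any admissible α is ≤ 1 (rapidly oscillating u have ∫u²/∫(u')² → 0), and α = 1 would force 0 ≥ (1−c)∫u², impossible since c < 1; so 1−α > 0. By the sharp Poincaré inequality on H^1_0 of an interval of length L, ∫(u')² ≥ (π/L)²∫u² with equality for the first sine mode sin(π(x−x₀)/L) (x₀ the left endpoint), so the inequality holds for all u iff (1−α)(π/L)² ≥ α − c, i.e. α ≤ ((π/L)² + c)/((π/L)² + 1) = (1 + c(L/π)²)/(1 + (L/π)²). With (π/L)² = π^2/25 and c = 1/3, the largest admissible constant is α = ((π/L)² + c)/((π/L)² + 1).
Simplifying, α = (25/3 + π^2)/(π^2 + 25).


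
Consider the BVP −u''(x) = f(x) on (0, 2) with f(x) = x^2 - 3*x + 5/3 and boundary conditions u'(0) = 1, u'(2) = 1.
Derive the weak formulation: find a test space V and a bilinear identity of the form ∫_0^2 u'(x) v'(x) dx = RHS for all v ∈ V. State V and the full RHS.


V = H^1(0, 2) (v unrestricted at boundary; u is determined up to an additive constant); weak form: ∫_0^2 u'v' dx = ∫_0^2 (x^2 - 3*x + 5/3) v dx + v(2) − v(0) for all v ∈ V.

Multiply both sides by a test function v and integrate from 0 to 2:
  ∫_0^2 −u''(x) v(x) dx = ∫_0^2 f(x) v(x) dx.
Integrate the LHS by parts once:
  ∫_0^2 −u'' v dx = −[u'(x) v(x)]_0^2 + ∫_0^2 u'(x) v'(x) dx.
Thus ∫_0^2 u'(x) v'(x) dx = ∫_0^2 f(x) v(x) dx + [u'(x) v(x)]_0^2.
Choose V so that boundary terms are either known or forced to vanish.
u has inhomogeneous Neumann u'(0) = 1, u'(2) = 1. [u' v]_0^2 = (1)·v(2) − (1)·v(0) = v(2) − v(0). Take V = H^1(0, 2); boundary term becomes part of RHS.
Weak formulation: find u (satisfying any essential BC) such that ∫_0^2 u'(x) v'(x) dx = ∫_0^2 f v dx + v(2) − v(0) for all v ∈ V (Neumann data are natural BCs: they enter the RHS as boundary terms).
Substituting f(x) = x^2 - 3*x + 5/3, the right-hand side is ∫_0^2 (x^2 - 3*x + 5/3) v dx + v(2) − v(0).
Compatibility check (pure Neumann): taking v ≡ 1 ∈ V gives 0 = ∫_0^2 f dx + (1) − (1), i.e. ∫_0^2 f dx must equal u'(0) − u'(2) = 0. Indeed ∫_0^2 (x^2 - 3*x + 5/3) dx = 0, so the data are compatible. The solution is then unique only up to an additive constant (fix it e.g. by requiring ∫_0^2 u dx = 0).


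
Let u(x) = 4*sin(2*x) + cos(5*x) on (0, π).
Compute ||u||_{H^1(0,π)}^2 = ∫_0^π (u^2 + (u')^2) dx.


||u||_{H^1(0,π)}^2 = -832/21 + 53*π

u'(x) = -5*sin(5*x) + 8*cos(2*x).
Expand u² and (u')² and integrate term by term on (0, π), using: for integers n ≥ 1, ∫_0^π sin²(nx) dx = ∫_0^π cos²(nx) dx = π/2; for n ≠ n', ∫_0^π sin(nx)sin(n'x) dx = ∫_0^π cos(nx)cos(n'x) dx = 0; and by product-to-sum, ∫_0^π sin(nx)cos(n'x) dx = ½∫_0^π [sin((n+n')x) + sin((n−n')x)] dx, which is 0 when n+n' is even and 2n/(n²−n'²) when n+n' is odd (it need not vanish on (0, π)).
  u² squared terms: (4)²·∫sin(2x)² dx = 16·π/2 = 8*π;  (1)²·∫cos(5x)² dx = 1·π/2 = π/2.
  u² cross terms: 2·(4)·(1)·∫sin(2x)·cos(5x) dx = 8·(-4/21) = -32/21.
  So ∫_0^π u² dx = 8*π + π/2 − 32/21 = -32/21 + 17*π/2.
  (u')² squared terms: (-5)²·∫sin(5x)² dx = 25·π/2 = 25*π/2;  (8)²·∫cos(2x)² dx = 64·π/2 = 32*π.
  (u')² cross terms: 2·(-5)·(8)·∫sin(5x)·cos(2x) dx = -80·(10/21) = -800/21.
  So ∫_0^π (u')² dx = 25*π/2 + 32*π − 800/21 = -800/21 + 89*π/2.
||u||_{H^1}^2 = (-32/21 + 17*π/2) + (-800/21 + 89*π/2) = -832/21 + 53*π.


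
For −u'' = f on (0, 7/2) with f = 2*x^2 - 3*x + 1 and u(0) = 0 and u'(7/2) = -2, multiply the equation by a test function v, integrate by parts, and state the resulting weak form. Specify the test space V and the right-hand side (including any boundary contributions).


V = {v ∈ H^1(0, 7/2) : v(0) = 0} (test functions vanish at x = 0 where u is specified); weak form: ∫_0^7/2 u'v' dx = ∫_0^7/2 (2*x^2 - 3*x + 1) v dx − 2·v(7/2) for all v ∈ V.

Multiply both sides by a test function v and integrate from 0 to 7/2:
  ∫_0^7/2 −u''(x) v(x) dx = ∫_0^7/2 f(x) v(x) dx.
Integrate the LHS by parts once:
  ∫_0^7/2 −u'' v dx = −[u'(x) v(x)]_0^7/2 + ∫_0^7/2 u'(x) v'(x) dx.
Thus ∫_0^7/2 u'(x) v'(x) dx = ∫_0^7/2 f(x) v(x) dx + [u'(x) v(x)]_0^7/2.
Choose V so that boundary terms are either known or forced to vanish.
Mixed BC: u(0) = 0 (Dirichlet) and u'(7/2) = -2 (Neumann). Define V = {v ∈ H^1(0, 7/2) : v(0) = 0}. Then [u' v]_0^7/2 = u'(7/2)·v(7/2) − u'(0)·0 = − 2·v(7/2).
Weak formulation: find u (satisfying any essential BC) such that ∫_0^7/2 u'(x) v'(x) dx = ∫_0^7/2 f v dx − 2·v(7/2) for all v ∈ V (Dirichlet at 0 absorbed into V; Neumann datum at x = 7/2 contributes the boundary term).
Substituting f(x) = 2*x^2 - 3*x + 1, the right-hand side is ∫_0^7/2 (2*x^2 - 3*x + 1) v dx − 2·v(7/2).


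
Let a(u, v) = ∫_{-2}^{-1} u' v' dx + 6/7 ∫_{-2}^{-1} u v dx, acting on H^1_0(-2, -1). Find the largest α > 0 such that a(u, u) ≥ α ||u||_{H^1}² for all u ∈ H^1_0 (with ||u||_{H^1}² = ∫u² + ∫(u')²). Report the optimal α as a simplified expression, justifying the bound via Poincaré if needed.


α = (6/7 + π^2)/(1 + π^2)

Coercivity of a(·,·) on H^1_0(-2, -1) means a(u, u) ≥ α ||u||_{H^1}² for every u ∈ H^1_0.
The interval has length L = 1, and Poincaré/coercivity depend only on L. Here a(u, u) = ∫(u')² + (6/7)·∫u².
Here 0 < c = 6/7 < 1. The condition a(u,u) ≥ α||u||_{H^1}² reads (1−α)∫(u')² ≥ (α−c)∫u². Any admissible α is ≤ 1 (rapidly oscillating u have ∫u²/∫(u')² → 0), and α = 1 would force 0 ≥ (1−c)∫u², impossible since c < 1; so 1−α > 0. By the sharp Poincaré inequality on H^1_0 of an interval of length L, ∫(u')² ≥ (π/L)²∫u² with equality for the first sine mode sin(π(x−x₀)/L) (x₀ the left endpoint), so the inequality holds for all u iff (1−α)(π/L)² ≥ α − c, i.e. α ≤ ((π/L)² + c)/((π/L)² + 1) = (1 + c(L/π)²)/(1 + (L/π)²). With (π/L)² = π^2 and c = 6/7, the largest admissible constant is α = ((π/L)² + c)/((π/L)² + 1).
Simplifying, α = (6/7 + π^2)/(1 + π^2).


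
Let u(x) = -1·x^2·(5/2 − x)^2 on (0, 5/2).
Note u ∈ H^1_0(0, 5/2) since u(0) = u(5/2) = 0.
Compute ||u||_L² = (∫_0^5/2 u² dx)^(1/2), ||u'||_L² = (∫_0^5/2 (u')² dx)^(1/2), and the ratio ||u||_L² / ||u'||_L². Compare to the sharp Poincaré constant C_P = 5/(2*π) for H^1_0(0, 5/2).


||u||_L² / ||u'||_L² = 5*sqrt(3)/12 < C_P = 5/(2*π).

u(x) = -1·x^2·(5/2 − x)^2, so u'(x) = x*(-8*x^2 + 30*x - 25)/2.
u(x) = -1·x^2·(5/2 − x)^2 vanishes at x = 0 and x = 5/2, so u ∈ H^1_0(0, 5/2). Differentiate via the product rule and integrate the resulting polynomials term by term.
  ∫_0^5/2 u² dx = ∫_0^5/2 (x^8 - 10*x^7 + 75*x^6/2 - 125*x^5/2 + 625*x^4/16) dx. Term by term:
    ∫_0^5/2 x^8 dx = 1953125/4608;  ∫_0^5/2 -10*x^7 dx = -1953125/1024;  ∫_0^5/2 75*x^6/2 dx = 5859375/1792;
    ∫_0^5/2 -125*x^5/2 dx = -1953125/768;  ∫_0^5/2 625*x^4/16 dx = 390625/512.
  Sum: 1953125/4608 − 1953125/1024 + 5859375/1792 − 1953125/768 + 390625/512 = 390625/64512.
  ∫_0^5/2 (u')² dx = ∫_0^5/2 (16*x^6 - 120*x^5 + 325*x^4 - 375*x^3 + 625*x^2/4) dx. Term by term:
    ∫_0^5/2 16*x^6 dx = 78125/56;  ∫_0^5/2 -120*x^5 dx = -78125/16;  ∫_0^5/2 325*x^4 dx = 203125/32;
    ∫_0^5/2 -375*x^3 dx = -234375/64;  ∫_0^5/2 625*x^2/4 dx = 78125/96.
  Sum: 78125/56 − 78125/16 + 203125/32 − 234375/64 + 78125/96 = 15625/1344.
∫_0^5/2 u² dx = 390625/64512, so ||u||_L² = 625*sqrt(7)/672.
∫_0^5/2 (u')² dx = 15625/1344, so ||u'||_L² = 125*sqrt(21)/168.
Ratio ||u||_L² / ||u'||_L² = 5*sqrt(3)/12.
Sharp Poincaré constant on H^1_0(0, 5/2) is C_P = L/π = 5/(2*π), achieved by sin(2*π/5·x).
A polynomial bump cannot attain the sharp Poincaré constant (only the first sine eigenfunction does), so the ratio is strictly less than C_P, consistent with ||u||_L² ≤ C_P ||u'||_L².


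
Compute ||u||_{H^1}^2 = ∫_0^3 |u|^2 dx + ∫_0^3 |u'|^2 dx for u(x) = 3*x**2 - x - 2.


||u||_{H^1}^2 = 5199/10

The H^1 norm (squared) on an interval (0, L) is
  ||u||_{H^1}^2 = ∫_0^L u(x)^2 dx + ∫_0^L u'(x)^2 dx.
Compute u'(x) = 6*x - 1.
Then u(x)^2 = 9*x**4 - 6*x**3 - 11*x**2 + 4*x + 4 and u'(x)^2 = 36*x**2 - 12*x + 1.
Integrate each monomial from 0 to 3 using ∫_0^3 c·x^n dx = c·3^(n+1)/(n+1):
  ∫_0^3 u(x)^2 dx = ∫_0^3 (9*x^4 - 6*x^3 - 11*x^2 + 4*x + 4) dx. Term by term:
    ∫_0^3 9*x^4 dx = 2187/5;  ∫_0^3 -6*x^3 dx = -243/2;  ∫_0^3 -11*x^2 dx = -99;
    ∫_0^3 4*x dx = 18;  ∫_0^3 4 dx = 12.
  Sum: 2187/5 − 243/2 − 99 + 18 + 12 = 2469/10.
  ∫_0^3 u'(x)^2 dx = ∫_0^3 (36*x^2 - 12*x + 1) dx. Term by term:
    ∫_0^3 36*x^2 dx = 324;  ∫_0^3 -12*x dx = -54;  ∫_0^3 1 dx = 3.
  Sum: 324 − 54 + 3 = 273.
Adding: ||u||_{H^1}^2 = 2469/10 + 273 = 5199/10.


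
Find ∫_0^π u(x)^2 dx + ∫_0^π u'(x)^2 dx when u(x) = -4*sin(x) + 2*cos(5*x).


||u||_{H^1(0,π)}^2 = 68*π

u'(x) = -10*sin(5*x) - 4*cos(x).
Expand u² and (u')² and integrate term by term on (0, π), using: for integers n ≥ 1, ∫_0^π sin²(nx) dx = ∫_0^π cos²(nx) dx = π/2; for n ≠ n', ∫_0^π sin(nx)sin(n'x) dx = ∫_0^π cos(nx)cos(n'x) dx = 0; and by product-to-sum, ∫_0^π sin(nx)cos(n'x) dx = ½∫_0^π [sin((n+n')x) + sin((n−n')x)] dx, which is 0 when n+n' is even and 2n/(n²−n'²) when n+n' is odd (it need not vanish on (0, π)).
  u² squared terms: (-4)²·∫sin(x)² dx = 16·π/2 = 8*π;  (2)²·∫cos(5x)² dx = 4·π/2 = 2*π.
  u² cross terms: 2·(-4)·(2)·∫sin(x)·cos(5x) dx = -16·(0) = 0.
  So ∫_0^π u² dx = 8*π + 2*π + 0 = 10*π.
  (u')² squared terms: (-10)²·∫sin(5x)² dx = 100·π/2 = 50*π;  (-4)²·∫cos(x)² dx = 16·π/2 = 8*π.
  (u')² cross terms: 2·(-10)·(-4)·∫sin(5x)·cos(x) dx = 80·(0) = 0.
  So ∫_0^π (u')² dx = 50*π + 8*π + 0 = 58*π.
||u||_{H^1}^2 = (10*π) + (58*π) = 68*π.


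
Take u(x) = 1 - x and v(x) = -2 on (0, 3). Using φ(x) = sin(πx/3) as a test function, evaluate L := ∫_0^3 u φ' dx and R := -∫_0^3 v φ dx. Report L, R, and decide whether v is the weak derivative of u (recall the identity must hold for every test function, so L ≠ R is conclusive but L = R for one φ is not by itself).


LHS = 6/π, RHS = 12/π. No, v is not the weak derivative of u.

u(x) = 1 - x, classical derivative u'(x) = -1.
φ(x) = sin(πx/3), so φ'(x) = π*cos(π*x/3)/3.
Note φ(0) = φ(3) = 0, so the boundary term u·φ vanishes.
LHS = ∫_0^3 u(x) φ'(x) dx = ∫_0^3 (-π*x*cos(π*x/3)/3 + π*cos(π*x/3)/3) dx. Term by term:
  ∫_0^3 π*cos(π*x/3)/3 dx = 0;  ∫_0^3 -π*x*cos(π*x/3)/3 dx = 6/π.
Sum: 0 + 6/π = 6/π.
So LHS = 6/π.
∫_0^3 v(x) φ(x) dx = ∫_0^3 (-2*sin(π*x/3)) dx. Term by term:
  ∫_0^3 -2*sin(π*x/3) dx = -12/π.
So RHS = -∫_0^3 v(x) φ(x) dx = 12/π.
LHS − RHS = -6/π ≠ 0, so the identity fails.
(For a valid weak derivative the identity must hold for EVERY test function, in particular this one. The failure shows v is NOT the weak derivative of u.)
Correct weak derivative would be u'(x) = -1.


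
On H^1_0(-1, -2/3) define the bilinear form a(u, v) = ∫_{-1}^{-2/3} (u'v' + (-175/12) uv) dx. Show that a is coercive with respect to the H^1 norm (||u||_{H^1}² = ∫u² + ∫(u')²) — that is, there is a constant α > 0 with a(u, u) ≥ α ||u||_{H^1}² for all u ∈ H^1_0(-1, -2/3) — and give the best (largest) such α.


α = (-175 + 108*π^2)/(12*(1 + 9*π^2))

Coercivity of a(·,·) on H^1_0(-1, -2/3) means a(u, u) ≥ α ||u||_{H^1}² for every u ∈ H^1_0.
The interval has length L = 1/3, and Poincaré/coercivity depend only on L. Here a(u, u) = ∫(u')² + (-175/12)·∫u².
Here c = -175/12 < 0 with |c| < (π/L)² = 9*π^2, so coercivity still holds. The condition a(u,u) ≥ α||u||_{H^1}² reads (1−α)∫(u')² ≥ (α−c)∫u². Any admissible α is ≤ 1 (rapidly oscillating u have ∫u²/∫(u')² → 0), and α = 1 would force 0 ≥ (1−c)∫u², impossible since c < 1; so 1−α > 0. By the sharp Poincaré inequality on H^1_0 of an interval of length L, ∫(u')² ≥ (π/L)²∫u² with equality for the first sine mode sin(π(x−x₀)/L) (x₀ the left endpoint), so the inequality holds for all u iff (1−α)(π/L)² ≥ α − c, i.e. α ≤ ((π/L)² + c)/((π/L)² + 1) = (1 + c(L/π)²)/(1 + (L/π)²). (Direct route, valid since c ≤ 0: Poincaré gives c∫u² ≥ c(L/π)²∫(u')², so a(u,u) ≥ (1 + c(L/π)²)∫(u')², while ||u||_{H^1}² ≤ (1 + (L/π)²)∫(u')²; dividing yields the same α.) With (π/L)² = 9*π^2 and c = -175/12, the largest admissible constant is α = ((π/L)² + c)/((π/L)² + 1).
Simplifying, α = (-175 + 108*π^2)/(12*(1 + 9*π^2)).


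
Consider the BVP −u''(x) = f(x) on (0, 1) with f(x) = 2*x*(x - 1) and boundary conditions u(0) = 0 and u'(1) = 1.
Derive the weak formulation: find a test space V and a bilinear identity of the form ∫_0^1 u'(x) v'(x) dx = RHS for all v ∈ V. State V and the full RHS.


V = {v ∈ H^1(0, 1) : v(0) = 0} (test functions vanish at x = 0 where u is specified); weak form: ∫_0^1 u'v' dx = ∫_0^1 (2*x*(x - 1)) v dx + v(1) for all v ∈ V.

Multiply both sides by a test function v and integrate from 0 to 1:
  ∫_0^1 −u''(x) v(x) dx = ∫_0^1 f(x) v(x) dx.
Integrate the LHS by parts once:
  ∫_0^1 −u'' v dx = −[u'(x) v(x)]_0^1 + ∫_0^1 u'(x) v'(x) dx.
Thus ∫_0^1 u'(x) v'(x) dx = ∫_0^1 f(x) v(x) dx + [u'(x) v(x)]_0^1.
Choose V so that boundary terms are either known or forced to vanish.
Mixed BC: u(0) = 0 (Dirichlet) and u'(1) = 1 (Neumann). Define V = {v ∈ H^1(0, 1) : v(0) = 0}. Then [u' v]_0^1 = u'(1)·v(1) − u'(0)·0 = v(1).
Weak formulation: find u (satisfying any essential BC) such that ∫_0^1 u'(x) v'(x) dx = ∫_0^1 f v dx + v(1) for all v ∈ V (Dirichlet at 0 absorbed into V; Neumann datum at x = 1 contributes the boundary term).
Substituting f(x) = 2*x*(x - 1), the right-hand side is ∫_0^1 (2*x*(x - 1)) v dx + v(1).


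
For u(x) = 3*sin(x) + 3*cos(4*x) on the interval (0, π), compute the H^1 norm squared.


||u||_{H^1(0,π)}^2 = -204/5 + 171*π/2

u'(x) = -12*sin(4*x) + 3*cos(x).
Expand u² and (u')² and integrate term by term on (0, π), using: for integers n ≥ 1, ∫_0^π sin²(nx) dx = ∫_0^π cos²(nx) dx = π/2; for n ≠ n', ∫_0^π sin(nx)sin(n'x) dx = ∫_0^π cos(nx)cos(n'x) dx = 0; and by product-to-sum, ∫_0^π sin(nx)cos(n'x) dx = ½∫_0^π [sin((n+n')x) + sin((n−n')x)] dx, which is 0 when n+n' is even and 2n/(n²−n'²) when n+n' is odd (it need not vanish on (0, π)).
  u² squared terms: (3)²·∫cos(4x)² dx = 9·π/2 = 9*π/2;  (3)²·∫sin(x)² dx = 9·π/2 = 9*π/2.
  u² cross terms: 2·(3)·(3)·∫cos(4x)·sin(x) dx = 18·(-2/15) = -12/5.
  So ∫_0^π u² dx = 9*π/2 + 9*π/2 − 12/5 = -12/5 + 9*π.
  (u')² squared terms: (-12)²·∫sin(4x)² dx = 144·π/2 = 72*π;  (3)²·∫cos(x)² dx = 9·π/2 = 9*π/2.
  (u')² cross terms: 2·(-12)·(3)·∫sin(4x)·cos(x) dx = -72·(8/15) = -192/5.
  So ∫_0^π (u')² dx = 72*π + 9*π/2 − 192/5 = -192/5 + 153*π/2.
||u||_{H^1}^2 = (-12/5 + 9*π) + (-192/5 + 153*π/2) = -204/5 + 171*π/2.


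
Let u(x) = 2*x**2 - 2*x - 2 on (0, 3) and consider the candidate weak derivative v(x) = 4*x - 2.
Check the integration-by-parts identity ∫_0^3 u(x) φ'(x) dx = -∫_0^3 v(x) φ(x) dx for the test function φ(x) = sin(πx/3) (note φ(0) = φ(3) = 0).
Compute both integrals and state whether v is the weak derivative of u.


LHS = -24/π, RHS = -24/π. Yes, v = u' weakly.

u(x) = 2*x**2 - 2*x - 2, classical derivative u'(x) = 4*x - 2.
φ(x) = sin(πx/3), so φ'(x) = π*cos(π*x/3)/3.
Note φ(0) = φ(3) = 0, so the boundary term u·φ vanishes.
LHS = ∫_0^3 u(x) φ'(x) dx = ∫_0^3 (2*π*x^2*cos(π*x/3)/3 - 2*π*x*cos(π*x/3)/3 - 2*π*cos(π*x/3)/3) dx. Term by term:
  ∫_0^3 -2*π*cos(π*x/3)/3 dx = 0;  ∫_0^3 -2*π*x*cos(π*x/3)/3 dx = 12/π;  ∫_0^3 2*π*x^2*cos(π*x/3)/3 dx = -36/π.
Sum: 0 + 12/π − 36/π = -24/π.
So LHS = -24/π.
∫_0^3 v(x) φ(x) dx = ∫_0^3 (4*x*sin(π*x/3) - 2*sin(π*x/3)) dx. Term by term:
  ∫_0^3 -2*sin(π*x/3) dx = -12/π;  ∫_0^3 4*x*sin(π*x/3) dx = 36/π.
Sum: -12/π + 36/π = 24/π.
So RHS = -∫_0^3 v(x) φ(x) dx = -24/π.
LHS = RHS, so the identity holds for this test φ.
Moreover u is smooth here and v(x) = u'(x) = 4*x - 2 pointwise, so the identity holds for every test function. Hence v is the weak derivative of u.


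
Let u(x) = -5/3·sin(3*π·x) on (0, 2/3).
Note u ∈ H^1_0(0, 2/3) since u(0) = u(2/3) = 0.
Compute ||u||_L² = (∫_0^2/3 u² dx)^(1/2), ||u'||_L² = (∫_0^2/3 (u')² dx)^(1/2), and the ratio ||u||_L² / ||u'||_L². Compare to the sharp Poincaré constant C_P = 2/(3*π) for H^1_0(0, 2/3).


||u||_L² / ||u'||_L² = 1/(3*π) < C_P = 2/(3*π).

u(x) = -5/3·sin(3*π·x), so u'(x) = -5*π*cos(3*π*x).
Writing u(x) = A·sin(kπx/L) with A = -5/3 and k = 2, use ∫_0^L sin²(kπx/L) dx = L/2 and ∫_0^L cos²(kπx/L) dx = L/2.
u² = 25/9·sin²(3*π·x) and (u')² = 25*π^2·cos²(3*π·x), and each of sin², cos² integrates to L/2 = 1/3 over (0, 2/3).
∫_0^2/3 u² dx = 25/27, so ||u||_L² = 5*sqrt(3)/9.
∫_0^2/3 (u')² dx = 25*π^2/3, so ||u'||_L² = 5*sqrt(3)*π/3.
Ratio ||u||_L² / ||u'||_L² = 1/(3*π).
Sharp Poincaré constant on H^1_0(0, 2/3) is C_P = L/π = 2/(3*π), achieved by sin(3*π/2·x).
This is the k = 2 harmonic; the ratio L/(kπ) is strictly less than C_P = L/π, consistent with the sharp inequality ||u||_L² ≤ C_P ||u'||_L².


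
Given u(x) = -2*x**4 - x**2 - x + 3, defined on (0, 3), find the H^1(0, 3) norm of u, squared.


||u||_{H^1}^2 = 2231337/70

The H^1 norm (squared) on an interval (0, L) is
  ||u||_{H^1}^2 = ∫_0^L u(x)^2 dx + ∫_0^L u'(x)^2 dx.
Compute u'(x) = -8*x**3 - 2*x - 1.
Then u(x)^2 = 4*x**8 + 4*x**6 + 4*x**5 - 11*x**4 + 2*x**3 - 5*x**2 - 6*x + 9 and u'(x)^2 = 64*x**6 + 32*x**4 + 16*x**3 + 4*x**2 + 4*x + 1.
Integrate each monomial from 0 to 3 using ∫_0^3 c·x^n dx = c·3^(n+1)/(n+1):
  ∫_0^3 u(x)^2 dx = ∫_0^3 (4*x^8 + 4*x^6 + 4*x^5 - 11*x^4 + 2*x^3 - 5*x^2 - 6*x + 9) dx. Term by term:
    ∫_0^3 4*x^8 dx = 8748;  ∫_0^3 4*x^6 dx = 8748/7;  ∫_0^3 4*x^5 dx = 486;
    ∫_0^3 -11*x^4 dx = -2673/5;  ∫_0^3 2*x^3 dx = 81/2;  ∫_0^3 -5*x^2 dx = -45;
    ∫_0^3 -6*x dx = -27;  ∫_0^3 9 dx = 27.
  Sum: 8748 + 8748/7 + 486 − 2673/5 + 81/2 − 45 − 27 + 27 = 696123/70.
  ∫_0^3 u'(x)^2 dx = ∫_0^3 (64*x^6 + 32*x^4 + 16*x^3 + 4*x^2 + 4*x + 1) dx. Term by term:
    ∫_0^3 64*x^6 dx = 139968/7;  ∫_0^3 32*x^4 dx = 7776/5;  ∫_0^3 16*x^3 dx = 324;
    ∫_0^3 4*x^2 dx = 36;  ∫_0^3 4*x dx = 18;  ∫_0^3 1 dx = 3.
  Sum: 139968/7 + 7776/5 + 324 + 36 + 18 + 3 = 767607/35.
Adding: ||u||_{H^1}^2 = 696123/70 + 767607/35 = 2231337/70.


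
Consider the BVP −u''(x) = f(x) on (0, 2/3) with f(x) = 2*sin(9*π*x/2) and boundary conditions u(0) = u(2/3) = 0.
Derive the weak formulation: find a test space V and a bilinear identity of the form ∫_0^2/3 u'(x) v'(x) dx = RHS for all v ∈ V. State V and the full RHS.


V = H^1_0(0, 2/3) (so v(0) = v(2/3) = 0); weak form: ∫_0^2/3 u'v' dx = ∫_0^2/3 (2*sin(9*π*x/2)) v dx for all v ∈ V.

Multiply both sides by a test function v and integrate from 0 to 2/3:
  ∫_0^2/3 −u''(x) v(x) dx = ∫_0^2/3 f(x) v(x) dx.
Integrate the LHS by parts once:
  ∫_0^2/3 −u'' v dx = −[u'(x) v(x)]_0^2/3 + ∫_0^2/3 u'(x) v'(x) dx.
Thus ∫_0^2/3 u'(x) v'(x) dx = ∫_0^2/3 f(x) v(x) dx + [u'(x) v(x)]_0^2/3.
Choose V so that boundary terms are either known or forced to vanish.
u is Dirichlet: u(0) = u(2/3) = 0. Let V = H^1_0(0, 2/3); then v(0) = v(2/3) = 0, and [u' v]_0^2/3 = 0.
Weak formulation: find u (satisfying any essential BC) such that ∫_0^2/3 u'(x) v'(x) dx = ∫_0^2/3 f v dx for all v ∈ V.
Substituting f(x) = 2*sin(9*π*x/2), the right-hand side is ∫_0^2/3 (2*sin(9*π*x/2)) v dx.


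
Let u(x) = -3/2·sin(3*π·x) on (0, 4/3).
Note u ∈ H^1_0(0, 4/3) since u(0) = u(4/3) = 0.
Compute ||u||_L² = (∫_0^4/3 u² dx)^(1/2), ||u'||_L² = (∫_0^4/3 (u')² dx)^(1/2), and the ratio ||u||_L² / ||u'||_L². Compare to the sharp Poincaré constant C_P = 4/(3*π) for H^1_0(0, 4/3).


||u||_L² / ||u'||_L² = 1/(3*π) < C_P = 4/(3*π).

u(x) = -3/2·sin(3*π·x), so u'(x) = -9*π*cos(3*π*x)/2.
Writing u(x) = A·sin(kπx/L) with A = -3/2 and k = 4, use ∫_0^L sin²(kπx/L) dx = L/2 and ∫_0^L cos²(kπx/L) dx = L/2.
u² = 9/4·sin²(3*π·x) and (u')² = 81*π^2/4·cos²(3*π·x), and each of sin², cos² integrates to L/2 = 2/3 over (0, 4/3).
∫_0^4/3 u² dx = 3/2, so ||u||_L² = sqrt(6)/2.
∫_0^4/3 (u')² dx = 27*π^2/2, so ||u'||_L² = 3*sqrt(6)*π/2.
Ratio ||u||_L² / ||u'||_L² = 1/(3*π).
Sharp Poincaré constant on H^1_0(0, 4/3) is C_P = L/π = 4/(3*π), achieved by sin(3*π/4·x).
This is the k = 4 harmonic; the ratio L/(kπ) is strictly less than C_P = L/π, consistent with the sharp inequality ||u||_L² ≤ C_P ||u'||_L².


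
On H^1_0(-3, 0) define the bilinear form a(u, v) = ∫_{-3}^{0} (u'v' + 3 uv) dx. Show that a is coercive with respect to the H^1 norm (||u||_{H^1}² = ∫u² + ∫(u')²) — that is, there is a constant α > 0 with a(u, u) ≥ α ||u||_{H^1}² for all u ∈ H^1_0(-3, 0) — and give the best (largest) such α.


α = 1

Coercivity of a(·,·) on H^1_0(-3, 0) means a(u, u) ≥ α ||u||_{H^1}² for every u ∈ H^1_0.
The interval has length L = 3, and Poincaré/coercivity depend only on L. Here a(u, u) = ∫(u')² + (3)·∫u².
Here c = 3 ≥ 1, so a(u,u) = ∫(u')² + c∫u² ≥ ∫(u')² + ∫u² = ||u||_{H^1}², i.e. α = 1 works. No larger α is possible: a(u,u) ≥ α||u||_{H^1}² means (1−α)∫(u')² ≥ (α−c)∫u², and for the modes u_n = sin(nπ(x−x₀)/L) (x₀ the left endpoint) one has ∫u_n²/∫(u_n')² = (L/(nπ))² → 0, so a(u_n,u_n)/||u_n||_{H^1}² → 1. Hence the optimal constant is α = 1.
Therefore α = 1.


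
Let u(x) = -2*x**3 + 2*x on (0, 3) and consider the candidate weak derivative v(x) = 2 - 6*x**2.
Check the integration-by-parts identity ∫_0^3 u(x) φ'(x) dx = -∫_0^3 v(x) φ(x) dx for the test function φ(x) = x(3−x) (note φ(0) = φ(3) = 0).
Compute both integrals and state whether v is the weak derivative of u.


LHS = 639/10, RHS = 639/10. Yes, v = u' weakly.

u(x) = -2*x**3 + 2*x, classical derivative u'(x) = 2 - 6*x**2.
φ(x) = x(3−x), so φ'(x) = 3 - 2*x.
Note φ(0) = φ(3) = 0, so the boundary term u·φ vanishes.
LHS = ∫_0^3 u(x) φ'(x) dx = ∫_0^3 (4*x^4 - 6*x^3 - 4*x^2 + 6*x) dx. Term by term:
  ∫_0^3 4*x^4 dx = 972/5;  ∫_0^3 -6*x^3 dx = -243/2;  ∫_0^3 -4*x^2 dx = -36;
  ∫_0^3 6*x dx = 27.
Sum: 972/5 − 243/2 − 36 + 27 = 639/10.
So LHS = 639/10.
∫_0^3 v(x) φ(x) dx = ∫_0^3 (6*x^4 - 18*x^3 - 2*x^2 + 6*x) dx. Term by term:
  ∫_0^3 6*x^4 dx = 1458/5;  ∫_0^3 -18*x^3 dx = -729/2;  ∫_0^3 -2*x^2 dx = -18;
  ∫_0^3 6*x dx = 27.
Sum: 1458/5 − 729/2 − 18 + 27 = -639/10.
So RHS = -∫_0^3 v(x) φ(x) dx = 639/10.
LHS = RHS, so the identity holds for this test φ.
Moreover u is smooth here and v(x) = u'(x) = 2 - 6*x**2 pointwise, so the identity holds for every test function. Hence v is the weak derivative of u.


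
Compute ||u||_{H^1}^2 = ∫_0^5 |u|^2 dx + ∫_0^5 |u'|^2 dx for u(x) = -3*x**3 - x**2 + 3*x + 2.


||u||_{H^1}^2 = 2199035/14

The H^1 norm (squared) on an interval (0, L) is
  ||u||_{H^1}^2 = ∫_0^L u(x)^2 dx + ∫_0^L u'(x)^2 dx.
Compute u'(x) = -9*x**2 - 2*x + 3.
Then u(x)^2 = 9*x**6 + 6*x**5 - 17*x**4 - 18*x**3 + 5*x**2 + 12*x + 4 and u'(x)^2 = 81*x**4 + 36*x**3 - 50*x**2 - 12*x + 9.
Integrate each monomial from 0 to 5 using ∫_0^5 c·x^n dx = c·5^(n+1)/(n+1):
  ∫_0^5 u(x)^2 dx = ∫_0^5 (9*x^6 + 6*x^5 - 17*x^4 - 18*x^3 + 5*x^2 + 12*x + 4) dx. Term by term:
    ∫_0^5 9*x^6 dx = 703125/7;  ∫_0^5 6*x^5 dx = 15625;  ∫_0^5 -17*x^4 dx = -10625;
    ∫_0^5 -18*x^3 dx = -5625/2;  ∫_0^5 5*x^2 dx = 625/3;  ∫_0^5 12*x dx = 150;
    ∫_0^5 4 dx = 20.
  Sum: 703125/7 + 15625 − 10625 − 5625/2 + 625/3 + 150 + 20 = 4326515/42.
  ∫_0^5 u'(x)^2 dx = ∫_0^5 (81*x^4 + 36*x^3 - 50*x^2 - 12*x + 9) dx. Term by term:
    ∫_0^5 81*x^4 dx = 50625;  ∫_0^5 36*x^3 dx = 5625;  ∫_0^5 -50*x^2 dx = -6250/3;
    ∫_0^5 -12*x dx = -150;  ∫_0^5 9 dx = 45.
  Sum: 50625 + 5625 − 6250/3 − 150 + 45 = 162185/3.
Adding: ||u||_{H^1}^2 = 4326515/42 + 162185/3 = 2199035/14.


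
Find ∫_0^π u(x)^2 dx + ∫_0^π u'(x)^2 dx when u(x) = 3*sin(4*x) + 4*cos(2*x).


||u||_{H^1(0,π)}^2 = 233*π/2

u'(x) = -8*sin(2*x) + 12*cos(4*x).
Expand u² and (u')² and integrate term by term on (0, π), using: for integers n ≥ 1, ∫_0^π sin²(nx) dx = ∫_0^π cos²(nx) dx = π/2; for n ≠ n', ∫_0^π sin(nx)sin(n'x) dx = ∫_0^π cos(nx)cos(n'x) dx = 0; and by product-to-sum, ∫_0^π sin(nx)cos(n'x) dx = ½∫_0^π [sin((n+n')x) + sin((n−n')x)] dx, which is 0 when n+n' is even and 2n/(n²−n'²) when n+n' is odd (it need not vanish on (0, π)).
  u² squared terms: (3)²·∫sin(4x)² dx = 9·π/2 = 9*π/2;  (4)²·∫cos(2x)² dx = 16·π/2 = 8*π.
  u² cross terms: 2·(3)·(4)·∫sin(4x)·cos(2x) dx = 24·(0) = 0.
  So ∫_0^π u² dx = 9*π/2 + 8*π + 0 = 25*π/2.
  (u')² squared terms: (-8)²·∫sin(2x)² dx = 64·π/2 = 32*π;  (12)²·∫cos(4x)² dx = 144·π/2 = 72*π.
  (u')² cross terms: 2·(-8)·(12)·∫sin(2x)·cos(4x) dx = -192·(0) = 0.
  So ∫_0^π (u')² dx = 32*π + 72*π + 0 = 104*π.
||u||_{H^1}^2 = (25*π/2) + (104*π) = 233*π/2.


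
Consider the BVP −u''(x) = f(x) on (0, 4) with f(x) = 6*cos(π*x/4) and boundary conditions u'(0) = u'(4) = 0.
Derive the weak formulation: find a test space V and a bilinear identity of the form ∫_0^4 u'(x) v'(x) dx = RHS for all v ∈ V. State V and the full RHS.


V = H^1(0, 4) (no boundary constraint on v; u is determined up to an additive constant); weak form: ∫_0^4 u'v' dx = ∫_0^4 (6*cos(π*x/4)) v dx for all v ∈ V.

Multiply both sides by a test function v and integrate from 0 to 4:
  ∫_0^4 −u''(x) v(x) dx = ∫_0^4 f(x) v(x) dx.
Integrate the LHS by parts once:
  ∫_0^4 −u'' v dx = −[u'(x) v(x)]_0^4 + ∫_0^4 u'(x) v'(x) dx.
Thus ∫_0^4 u'(x) v'(x) dx = ∫_0^4 f(x) v(x) dx + [u'(x) v(x)]_0^4.
Choose V so that boundary terms are either known or forced to vanish.
u has homogeneous Neumann: u'(0) = u'(4) = 0. So [u' v]_0^4 = 0·v(4) − 0·v(0) = 0 for any v; take V = H^1(0, 4).
Weak formulation: find u (satisfying any essential BC) such that ∫_0^4 u'(x) v'(x) dx = ∫_0^4 f v dx for all v ∈ V (homogeneous Neumann, so boundary terms vanish).
Substituting f(x) = 6*cos(π*x/4), the right-hand side is ∫_0^4 (6*cos(π*x/4)) v dx.
Compatibility check (pure Neumann): taking v ≡ 1 ∈ V gives 0 = ∫_0^4 f dx + (0) − (0), i.e. ∫_0^4 f dx must equal u'(0) − u'(4) = 0. Indeed ∫_0^4 (6*cos(π*x/4)) dx = 0, so the data are compatible. The solution is then unique only up to an additive constant (fix it e.g. by requiring ∫_0^4 u dx = 0).
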